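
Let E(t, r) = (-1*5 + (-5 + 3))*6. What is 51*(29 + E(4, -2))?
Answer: -663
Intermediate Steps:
E(t, r) = -42 (E(t, r) = (-5 - 2)*6 = -7*6 = -42)
51*(29 + E(4, -2)) = 51*(29 - 42) = 51*(-13) = -663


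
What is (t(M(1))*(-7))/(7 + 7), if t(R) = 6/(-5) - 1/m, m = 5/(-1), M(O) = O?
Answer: ½ ≈ 0.50000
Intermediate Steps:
m = -5 (m = 5*(-1) = -5)
t(R) = -1 (t(R) = 6/(-5) - 1/(-5) = 6*(-⅕) - 1*(-⅕) = -6/5 + ⅕ = -1)
(t(M(1))*(-7))/(7 + 7) = (-1*(-7))/(7 + 7) = 7/14 = 7*(1/14) = ½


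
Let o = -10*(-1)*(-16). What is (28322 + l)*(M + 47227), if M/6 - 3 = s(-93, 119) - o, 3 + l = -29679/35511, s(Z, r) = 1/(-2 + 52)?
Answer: 80792289684016/59185 ≈ 1.3651e+9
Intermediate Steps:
s(Z, r) = 1/50
o = -160 (o = 10*(-16) = -160)
l = -45404/11837 (l = -3 - 29679/35511 = -3 - 29679*1/35511 = -3 - 9893/11837 = -45404/11837 ≈ -3.8358)
M = 24453/25 (M = 18 + 6*(1/50 - 1*(-160)) = 18 + 6*(1/50 + 160) = 18 + 6*(8001/50) = 18 + 24003/25 = 24453/25 ≈ 978.12)
(28322 + l)*(M + 47227) = (28322 - 45404/11837)*(24453/25 + 47227) = (335202110/11837)*(1205128/25) = 80792289684016/59185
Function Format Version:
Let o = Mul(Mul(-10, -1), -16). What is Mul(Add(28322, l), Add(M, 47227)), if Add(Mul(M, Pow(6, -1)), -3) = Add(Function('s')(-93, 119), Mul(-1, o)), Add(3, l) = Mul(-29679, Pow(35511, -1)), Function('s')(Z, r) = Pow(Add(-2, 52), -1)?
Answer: Rational(80792289684016, 59185) ≈ 1.3651e+9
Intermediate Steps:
Function('s')(Z, r) = Rational(1, 50) (Function('s')(Z, r) = Pow(50, -1) = Rational(1, 50))
o = -160 (o = Mul(10, -16) = -160)
l = Rational(-45404, 11837) (l = Add(-3, Mul(-29679, Pow(35511, -1))) = Add(-3, Mul(-29679, Rational(1, 35511))) = Add(-3, Rational(-9893, 11837)) = Rational(-45404, 11837) ≈ -3.8358)
M = Rational(24453, 25) (M = Add(18, Mul(6, Add(Rational(1, 50), Mul(-1, -160)))) = Add(18, Mul(6, Add(Rational(1, 50), 160))) = Add(18, Mul(6, Rational(8001, 50))) = Add(18, Rational(24003, 25)) = Rational(24453, 25) ≈ 978.12)
Mul(Add(28322, l), Add(M, 47227)) = Mul(Add(28322, Rational(-45404, 11837)), Add(Rational(24453, 25), 47227)) = Mul(Rational(335202110, 11837), Rational(1205128, 25)) = Rational(80792289684016, 59185)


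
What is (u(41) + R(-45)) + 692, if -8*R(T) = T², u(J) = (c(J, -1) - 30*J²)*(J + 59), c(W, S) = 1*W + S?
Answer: -40308489/8 ≈ -5.0386e+6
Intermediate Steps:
c(W, S) = S + W (c(W, S) = W + S = S + W)
u(J) = (59 + J)*(-1 + J - 30*J²) (u(J) = ((-1 + J) - 30*J²)*(J + 59) = ((-1 + J) - 30*J²)*(59 + J) = (-1 + J - 30*J²)*(59 + J) = (59 + J)*(-1 + J - 30*J²))
R(T) = -T²/8
(u(41) + R(-45)) + 692 = ((-59 - 1769*41² - 30*41³ + 58*41) - ⅛*(-45)²) + 692 = ((-59 - 1769*1681 - 30*68921 + 2378) - ⅛*2025) + 692 = ((-59 - 2973689 - 2067630 + 2378) - 2025/8) + 692 = (-5039000 - 2025/8) + 692 = -40314025/8 + 692 = -40308489/8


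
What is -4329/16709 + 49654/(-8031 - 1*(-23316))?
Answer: 763499921/255397065 ≈ 2.9895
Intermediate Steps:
-4329/16709 + 49654/(-8031 - 1*(-23316)) = -4329*1/16709 + 49654/(-8031 + 23316) = -4329/16709 + 49654/15285 = 763499921/255397065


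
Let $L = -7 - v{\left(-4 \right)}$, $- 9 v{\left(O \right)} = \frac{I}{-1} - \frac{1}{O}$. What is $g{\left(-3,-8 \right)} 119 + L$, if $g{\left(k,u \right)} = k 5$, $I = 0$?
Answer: $- \frac{64511}{36} \approx -1792.0$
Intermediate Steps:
$g{\left(k,u \right)} = 5 k$
$v{\left(O \right)} = \frac{1}{9 O}$ ($v{\left(O \right)} = - \frac{\frac{0}{-1} - \frac{1}{O}}{9} = - \frac{0 \left(-1\right) - \frac{1}{O}}{9} = - \frac{0 - \frac{1}{O}}{9} = - \frac{\left(-1\right) \frac{1}{O}}{9} = \frac{1}{9 O}$)
$L = - \frac{251}{36}$ ($L = -7 - \frac{1}{9 \left(-4\right)} = -7 - \frac{1}{9} \left(- \frac{1}{4}\right) = -7 - - \frac{1}{36} = -7 + \frac{1}{36} = - \frac{251}{36} \approx -6.9722$)
$g{\left(-3,-8 \right)} 119 + L = 5 \left(-3\right) 119 - \frac{251}{36} = \left(-15\right) 119 - \frac{251}{36} = -1785 - \frac{251}{36} = - \frac{64511}{36}$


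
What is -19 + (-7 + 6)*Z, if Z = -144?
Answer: 125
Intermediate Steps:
-19 + (-7 + 6)*Z = -19 + (-7 + 6)*(-144) = -19 - 1*(-144) = -19 + 144 = 125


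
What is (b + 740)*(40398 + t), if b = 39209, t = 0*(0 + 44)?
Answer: 1613859702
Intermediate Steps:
t = 0 (t = 0*44 = 0)
(b + 740)*(40398 + t) = (39209 + 740)*(40398 + 0) = 39949*40398 = 1613859702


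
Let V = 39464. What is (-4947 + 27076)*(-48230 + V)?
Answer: -193982814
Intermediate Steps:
(-4947 + 27076)*(-48230 + V) = (-4947 + 27076)*(-48230 + 39464) = 22129*(-8766) = -193982814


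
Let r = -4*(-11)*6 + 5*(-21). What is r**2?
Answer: 25281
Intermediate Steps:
r = 159 (r = 44*6 - 105 = 264 - 105 = 159)
r**2 = 159**2 = 25281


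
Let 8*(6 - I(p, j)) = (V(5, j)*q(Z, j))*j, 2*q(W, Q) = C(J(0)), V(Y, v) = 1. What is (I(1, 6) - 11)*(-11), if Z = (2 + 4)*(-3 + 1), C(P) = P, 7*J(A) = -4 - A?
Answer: 737/14 ≈ 52.643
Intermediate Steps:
J(A) = -4/7 - A/7 (J(A) = (-4 - A)/7 = -4/7 - A/7)
Z = -12 (Z = 6*(-2) = -12)
q(W, Q) = -2/7 (q(W, Q) = (-4/7 - 1/7*0)/2 = (-4/7 + 0)/2 = (1/2)*(-4/7) = -2/7)
I(p, j) = 6 + j/28 (I(p, j) = 6 - 1*(-2/7)*j/8 = 6 - (-1)*j/28 = 6 + j/28)
(I(1, 6) - 11)*(-11) = ((6 + (1/28)*6) - 11)*(-11) = ((6 + 3/14) - 11)*(-11) = (87/14 - 11)*(-11) = -67/14*(-11) = 737/14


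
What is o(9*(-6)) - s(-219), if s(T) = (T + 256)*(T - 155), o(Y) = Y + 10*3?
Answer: 13814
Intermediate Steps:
o(Y) = 30 + Y (o(Y) = Y + 30 = 30 + Y)
s(T) = (-155 + T)*(256 + T) (s(T) = (256 + T)*(-155 + T) = (-155 + T)*(256 + T))
o(9*(-6)) - s(-219) = (30 + 9*(-6)) - (-39680 + (-219)² + 101*(-219)) = (30 - 54) - (-39680 + 47961 - 22119) = -24 - 1*(-13838) = -24 + 13838 = 13814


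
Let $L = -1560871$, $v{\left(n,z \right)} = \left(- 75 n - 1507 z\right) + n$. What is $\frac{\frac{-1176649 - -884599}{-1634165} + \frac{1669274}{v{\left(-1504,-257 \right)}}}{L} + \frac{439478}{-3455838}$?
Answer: $- \frac{55892777402579146733263}{439505395775087517731115} \approx -0.12717$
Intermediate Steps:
$v{\left(n,z \right)} = - 1507 z - 74 n$ ($v{\left(n,z \right)} = \left(- 1507 z - 75 n\right) + n = - 1507 z - 74 n$)
$\frac{\frac{-1176649 - -884599}{-1634165} + \frac{1669274}{v{\left(-1504,-257 \right)}}}{L} + \frac{439478}{-3455838} = \frac{\frac{-1176649 - -884599}{-1634165} + \frac{1669274}{\left(-1507\right) \left(-257\right) - -111296}}{-1560871} + \frac{439478}{-3455838} = \left(\left(-1176649 + 884599\right) \left(- \frac{1}{1634165}\right) + \frac{1669274}{387299 + 111296}\right) \left(- \frac{1}{1560871}\right) + 439478 \left(- \frac{1}{3455838}\right) = \left(\left(-292050\right) \left(- \frac{1}{1634165}\right) + \frac{1669274}{498595}\right) \left(- \frac{1}{1560871}\right) - \frac{219739}{1727919} = \left(\frac{58410}{326833} + 1669274 \cdot \frac{1}{498595}\right) \left(- \frac{1}{1560871}\right) - \frac{219739}{1727919} = \left(\frac{58410}{326833} + \frac{1669274}{498595}\right) \left(- \frac{1}{1560871}\right) - \frac{219739}{1727919} = \frac{574696763192}{162957299635} \left(- \frac{1}{1560871}\right) - \frac{219739}{1727919} = - \frac{574696763192}{254355323238582085} - \frac{219739}{1727919} = - \frac{55892777402579146733263}{439505395775087517731115}$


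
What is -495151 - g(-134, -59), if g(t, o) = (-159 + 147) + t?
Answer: -495005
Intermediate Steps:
g(t, o) = -12 + t
-495151 - g(-134, -59) = -495151 - (-12 - 134) = -495151 - 1*(-146) = -495151 + 146 = -495005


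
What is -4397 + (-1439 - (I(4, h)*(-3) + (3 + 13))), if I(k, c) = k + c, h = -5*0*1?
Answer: -5840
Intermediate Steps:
h = 0 (h = 0*1 = 0)
I(k, c) = c + k
-4397 + (-1439 - (I(4, h)*(-3) + (3 + 13))) = -4397 + (-1439 - ((0 + 4)*(-3) + (3 + 13))) = -4397 + (-1439 - (4*(-3) + 16)) = -4397 + (-1439 - (-12 + 16)) = -4397 + (-1439 - 1*4) = -4397 + (-1439 - 4) = -4397 - 1443 = -5840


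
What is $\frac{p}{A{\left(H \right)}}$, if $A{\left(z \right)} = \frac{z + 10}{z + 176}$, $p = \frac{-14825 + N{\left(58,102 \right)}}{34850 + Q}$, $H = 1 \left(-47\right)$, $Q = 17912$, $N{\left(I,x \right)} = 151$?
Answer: $\frac{41151}{42439} \approx 0.96965$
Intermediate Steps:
$H = -47$
$p = - \frac{319}{1147}$ ($p = \frac{-14825 + 151}{34850 + 17912} = - \frac{14674}{52762} = \left(-14674\right) \frac{1}{52762} = - \frac{319}{1147} \approx -0.27812$)
$A{\left(z \right)} = \frac{10 + z}{176 + z}$
$\frac{p}{A{\left(H \right)}} = - \frac{319}{1147 \frac{10 - 47}{176 - 47}} = - \frac{319}{1147 \cdot \frac{1}{129} \left(-37\right)} = - \frac{319}{1147 \left(- \frac{37}{129}\right)} = \left(- \frac{319}{1147}\right) \left(- \frac{129}{37}\right) = \frac{41151}{42439}$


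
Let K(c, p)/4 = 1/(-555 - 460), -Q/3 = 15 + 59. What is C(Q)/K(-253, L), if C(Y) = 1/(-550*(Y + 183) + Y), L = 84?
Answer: -35/2928 ≈ -0.011954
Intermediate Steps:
Q = -222 (Q = -3*(15 + 59) = -3*74 = -222)
C(Y) = 1/(-100650 - 549*Y) (C(Y) = 1/(-550*(183 + Y) + Y) = 1/((-100650 - 550*Y) + Y) = 1/(-100650 - 549*Y))
K(c, p) = -4/1015 (K(c, p) = 4/(-555 - 460) = 4/(-1015) = 4*(-1/1015) = -4/1015)
C(Q)/K(-253, L) = (-1/(100650 + 549*(-222)))/(-4/1015) = -1/(100650 - 121878)*(-1015/4) = -1/(-21228)*(-1015/4) = -1*(-1/21228)*(-1015/4) = (1/21228)*(-1015/4) = -35/2928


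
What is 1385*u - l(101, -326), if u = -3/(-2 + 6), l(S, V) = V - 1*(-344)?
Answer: -4227/4 ≈ -1056.8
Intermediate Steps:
l(S, V) = 344 + V (l(S, V) = V + 344 = 344 + V)
u = -¾ (u = -3/4 = -3*¼ = -¾ ≈ -0.75000)
1385*u - l(101, -326) = 1385*(-¾) - (344 - 326) = -4155/4 - 1*18 = -4155/4 - 18 = -4227/4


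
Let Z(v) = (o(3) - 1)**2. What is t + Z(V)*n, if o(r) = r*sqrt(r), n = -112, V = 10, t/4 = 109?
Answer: -2700 + 672*sqrt(3) ≈ -1536.1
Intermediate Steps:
t = 436 (t = 4*109 = 436)
o(r) = r**(3/2)
Z(v) = (-1 + 3*sqrt(3))**2 (Z(v) = (3**(3/2) - 1)**2 = (3*sqrt(3) - 1)**2 = (-1 + 3*sqrt(3))**2)
t + Z(V)*n = 436 + (28 - 6*sqrt(3))*(-112) = 436 + (-3136 + 672*sqrt(3)) = -2700 + 672*sqrt(3)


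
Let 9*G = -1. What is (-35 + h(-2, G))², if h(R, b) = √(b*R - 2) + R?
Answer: 12305/9 - 296*I/3 ≈ 1367.2 - 98.667*I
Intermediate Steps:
G = -⅑ (G = (⅑)*(-1) = -⅑ ≈ -0.11111)
h(R, b) = R + √(-2 + R*b) (h(R, b) = √(R*b - 2) + R = √(-2 + R*b) + R = R + √(-2 + R*b))
(-35 + h(-2, G))² = (-35 + (-2 + √(-2 - 2*(-⅑))))² = (-35 + (-2 + √(-2 + 2/9)))² = (-35 + (-2 + √(-16/9)))² = (-35 + (-2 + 4*I/3))² = (-37 + 4*I/3)²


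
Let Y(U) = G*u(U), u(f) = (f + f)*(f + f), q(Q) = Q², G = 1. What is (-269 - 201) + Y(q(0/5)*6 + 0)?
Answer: -470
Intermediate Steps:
u(f) = 4*f² (u(f) = (2*f)*(2*f) = 4*f²)
Y(U) = 4*U² (Y(U) = 1*(4*U²) = 4*U²)
(-269 - 201) + Y(q(0/5)*6 + 0) = (-269 - 201) + 4*((0/5)²*6 + 0)² = -470 + 4*((0*(⅕))²*6 + 0)² = -470 + 4*(0²*6 + 0)² = -470 + 4*(0*6 + 0)² = -470 + 4*(0 + 0)² = -470 + 4*0² = -470 + 4*0 = -470 + 0 = -470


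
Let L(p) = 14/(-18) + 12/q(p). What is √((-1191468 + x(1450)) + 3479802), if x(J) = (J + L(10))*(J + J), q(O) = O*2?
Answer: √58435366/3 ≈ 2548.1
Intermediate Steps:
q(O) = 2*O
L(p) = -7/9 + 6/p (L(p) = 14/(-18) + 12/((2*p)) = 14*(-1/18) + 12*(1/(2*p)) = -7/9 + 6/p)
x(J) = 2*J*(-8/45 + J) (x(J) = (J + (-7/9 + 6/10))*(J + J) = (J + (-7/9 + 6*(⅒)))*(2*J) = (J + (-7/9 + ⅗))*(2*J) = (J - 8/45)*(2*J) = (-8/45 + J)*(2*J) = 2*J*(-8/45 + J))
√((-1191468 + x(1450)) + 3479802) = √((-1191468 + (2/45)*1450*(-8 + 45*1450)) + 3479802) = √((-1191468 + (2/45)*1450*(-8 + 65250)) + 3479802) = √((-1191468 + (2/45)*1450*65242) + 3479802) = √((-1191468 + 37840360/9) + 3479802) = √(27117148/9 + 3479802) = √(58435366/9) = √58435366/3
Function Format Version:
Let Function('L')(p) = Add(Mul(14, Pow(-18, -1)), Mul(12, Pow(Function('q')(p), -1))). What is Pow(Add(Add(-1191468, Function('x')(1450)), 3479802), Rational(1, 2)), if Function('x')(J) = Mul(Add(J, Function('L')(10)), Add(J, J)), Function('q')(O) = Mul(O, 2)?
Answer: Mul(Rational(1, 3), Pow(58435366, Rational(1, 2))) ≈ 2548.1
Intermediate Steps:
Function('q')(O) = Mul(2, O)
Function('L')(p) = Add(Rational(-7, 9), Mul(6, Pow(p, -1))) (Function('L')(p) = Add(Mul(14, Pow(-18, -1)), Mul(12, Pow(Mul(2, p), -1))) = Add(Mul(14, Rational(-1, 18)), Mul(12, Mul(Rational(1, 2), Pow(p, -1)))) = Add(Rational(-7, 9), Mul(6, Pow(p, -1))))
Function('x')(J) = Mul(2, J, Add(Rational(-8, 45), J)) (Function('x')(J) = Mul(Add(J, Add(Rational(-7, 9), Mul(6, Pow(10, -1)))), Add(J, J)) = Mul(Add(J, Add(Rational(-7, 9), Mul(6, Rational(1, 10)))), Mul(2, J)) = Mul(Add(J, Add(Rational(-7, 9), Rational(3, 5))), Mul(2, J)) = Mul(Add(J, Rational(-8, 45)), Mul(2, J)) = Mul(Add(Rational(-8, 45), J), Mul(2, J)) = Mul(2, J, Add(Rational(-8, 45), J)))
Pow(Add(Add(-1191468, Function('x')(1450)), 3479802), Rational(1, 2)) = Pow(Add(Add(-1191468, Mul(Rational(2, 45), 1450, Add(-8, Mul(45, 1450)))), 3479802), Rational(1, 2)) = Pow(Add(Add(-1191468, Mul(Rational(2, 45), 1450, Add(-8, 65250))), 3479802), Rational(1, 2)) = Pow(Add(Add(-1191468, Mul(Rational(2, 45), 1450, 65242)), 3479802), Rational(1, 2)) = Pow(Add(Add(-1191468, Rational(37840360, 9)), 3479802), Rational(1, 2)) = Pow(Add(Rational(27117148, 9), 3479802), Rational(1, 2)) = Pow(Rational(58435366, 9), Rational(1, 2)) = Mul(Rational(1, 3), Pow(58435366, Rational(1, 2)))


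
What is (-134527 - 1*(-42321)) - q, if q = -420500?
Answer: 328294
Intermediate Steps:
(-134527 - 1*(-42321)) - q = (-134527 - 1*(-42321)) - 1*(-420500) = (-134527 + 42321) + 420500 = -92206 + 420500 = 328294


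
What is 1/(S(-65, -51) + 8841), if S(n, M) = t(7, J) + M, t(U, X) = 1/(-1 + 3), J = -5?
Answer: 2/17581 ≈ 0.00011376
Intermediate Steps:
t(U, X) = 1/2
S(n, M) = 1/2 + M
1/(S(-65, -51) + 8841) = 1/((1/2 - 51) + 8841) = 1/(-101/2 + 8841) = 1/(17581/2) = 2/17581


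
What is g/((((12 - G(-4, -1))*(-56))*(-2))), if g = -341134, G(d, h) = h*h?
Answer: -170567/616 ≈ -276.89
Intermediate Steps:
G(d, h) = h**2
g/((((12 - G(-4, -1))*(-56))*(-2))) = -341134*1/(112*(12 - 1*(-1)**2)) = -341134*1/(112*(12 - 1*1)) = -341134*1/(112*(12 - 1)) = -341134/((11*(-56))*(-2)) = -341134/((-616*(-2))) = -341134/1232 = -341134*1/1232 = -170567/616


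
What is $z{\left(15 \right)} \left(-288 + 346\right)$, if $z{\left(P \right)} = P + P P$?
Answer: $13920$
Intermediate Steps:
$z{\left(P \right)} = P + P^{2}$
$z{\left(15 \right)} \left(-288 + 346\right) = 15 \left(1 + 15\right) \left(-288 + 346\right) = 15 \cdot 16 \cdot 58 = 240 \cdot 58 = 13920$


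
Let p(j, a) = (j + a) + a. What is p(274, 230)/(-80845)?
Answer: -734/80845 ≈ -0.0090791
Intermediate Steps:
p(j, a) = j + 2*a (p(j, a) = (a + j) + a = j + 2*a)
p(274, 230)/(-80845) = (274 + 2*230)/(-80845) = (274 + 460)*(-1/80845) = 734*(-1/80845) = -734/80845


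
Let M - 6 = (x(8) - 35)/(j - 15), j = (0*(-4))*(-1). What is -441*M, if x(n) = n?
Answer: -17199/5 ≈ -3439.8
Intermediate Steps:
j = 0 (j = 0*(-1) = 0)
M = 39/5 (M = 6 + (8 - 35)/(0 - 15) = 6 - 27/(-15) = 6 - 27*(-1/15) = 6 + 9/5 = 39/5 ≈ 7.8000)
-441*M = -441*39/5 = -17199/5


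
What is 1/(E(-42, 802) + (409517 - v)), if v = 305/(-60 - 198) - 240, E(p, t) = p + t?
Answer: 258/105913691 ≈ 2.4359e-6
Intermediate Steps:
v = -62225/258 (v = 305/(-258) - 240 = 305*(-1/258) - 240 = -305/258 - 240 = -62225/258 ≈ -241.18)
1/(E(-42, 802) + (409517 - v)) = 1/((-42 + 802) + (409517 - 1*(-62225/258))) = 1/(760 + (409517 + 62225/258)) = 1/(760 + 105717611/258) = 1/(105913691/258) = 258/105913691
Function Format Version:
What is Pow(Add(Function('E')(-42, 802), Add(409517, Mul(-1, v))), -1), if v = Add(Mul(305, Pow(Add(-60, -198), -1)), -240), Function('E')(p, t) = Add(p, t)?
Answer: Rational(258, 105913691) ≈ 2.4359e-6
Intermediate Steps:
v = Rational(-62225, 258) (v = Add(Mul(305, Pow(-258, -1)), -240) = Add(Mul(305, Rational(-1, 258)), -240) = Add(Rational(-305, 258), -240) = Rational(-62225, 258) ≈ -241.18)
Pow(Add(Function('E')(-42, 802), Add(409517, Mul(-1, v))), -1) = Pow(Add(Add(-42, 802), Add(409517, Mul(-1, Rational(-62225, 258)))), -1) = Pow(Add(760, Add(409517, Rational(62225, 258))), -1) = Pow(Add(760, Rational(105717611, 258)), -1) = Pow(Rational(105913691, 258), -1) = Rational(258, 105913691)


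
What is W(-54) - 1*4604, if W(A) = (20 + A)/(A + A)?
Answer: -248599/54 ≈ -4603.7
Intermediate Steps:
W(A) = (20 + A)/(2*A) (W(A) = (20 + A)/((2*A)) = (20 + A)*(1/(2*A)) = (20 + A)/(2*A))
W(-54) - 1*4604 = (½)*(20 - 54)/(-54) - 1*4604 = (½)*(-1/54)*(-34) - 4604 = 17/54 - 4604 = -248599/54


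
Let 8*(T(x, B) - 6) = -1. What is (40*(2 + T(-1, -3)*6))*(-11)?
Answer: -16390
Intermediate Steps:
T(x, B) = 47/8 (T(x, B) = 6 + (⅛)*(-1) = 6 - ⅛ = 47/8)
(40*(2 + T(-1, -3)*6))*(-11) = (40*(2 + (47/8)*6))*(-11) = (40*(2 + 141/4))*(-11) = (40*(149/4))*(-11) = 1490*(-11) = -16390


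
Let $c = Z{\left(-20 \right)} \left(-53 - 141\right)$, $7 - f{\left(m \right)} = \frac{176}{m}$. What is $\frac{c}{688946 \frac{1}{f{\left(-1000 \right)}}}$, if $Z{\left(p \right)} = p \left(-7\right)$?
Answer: $- \frac{2436252}{8611825} \approx -0.2829$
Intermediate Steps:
$Z{\left(p \right)} = - 7 p$
$f{\left(m \right)} = 7 - \frac{176}{m}$
$c = -27160$ ($c = \left(-7\right) \left(-20\right) \left(-53 - 141\right) = 140 \left(-194\right) = -27160$)
$\frac{c}{688946 \frac{1}{f{\left(-1000 \right)}}} = - \frac{27160}{688946 \frac{1}{7 - \frac{176}{-1000}}} = - \frac{27160}{688946 \frac{1}{7 - - \frac{22}{125}}} = - \frac{27160}{688946 \frac{1}{7 + \frac{22}{125}}} = - \frac{27160}{688946 \frac{1}{\frac{897}{125}}} = - \frac{27160}{688946 \cdot \frac{125}{897}} = - \frac{27160}{\frac{86118250}{897}} = \left(-27160\right) \frac{897}{86118250} = - \frac{2436252}{8611825}$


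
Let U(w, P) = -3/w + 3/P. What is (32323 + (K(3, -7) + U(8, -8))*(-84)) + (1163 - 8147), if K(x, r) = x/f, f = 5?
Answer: 126758/5 ≈ 25352.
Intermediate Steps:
K(x, r) = x/5
(32323 + (K(3, -7) + U(8, -8))*(-84)) + (1163 - 8147) = (32323 + ((⅕)*3 + (-3/8 + 3/(-8)))*(-84)) + (1163 - 8147) = (32323 + (⅗ + (-3*⅛ + 3*(-⅛)))*(-84)) - 6984 = (32323 + (⅗ + (-3/8 - 3/8))*(-84)) - 6984 = (32323 + (⅗ - ¾)*(-84)) - 6984 = (32323 - 3/20*(-84)) - 6984 = (32323 + 63/5) - 6984 = 161678/5 - 6984 = 126758/5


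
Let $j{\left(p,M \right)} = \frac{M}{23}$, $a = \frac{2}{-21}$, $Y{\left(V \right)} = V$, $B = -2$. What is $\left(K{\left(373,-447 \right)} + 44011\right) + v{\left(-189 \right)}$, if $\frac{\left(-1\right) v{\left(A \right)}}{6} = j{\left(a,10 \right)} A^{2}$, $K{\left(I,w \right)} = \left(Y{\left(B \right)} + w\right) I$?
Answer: $- \frac{4982978}{23} \approx -2.1665 \cdot 10^{5}$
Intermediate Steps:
$K{\left(I,w \right)} = I \left(-2 + w\right)$ ($K{\left(I,w \right)} = \left(-2 + w\right) I = I \left(-2 + w\right)$)
$a = - \frac{2}{21}$ ($a = 2 \left(- \frac{1}{21}\right) = - \frac{2}{21} \approx -0.095238$)
$j{\left(p,M \right)} = \frac{M}{23}$ ($j{\left(p,M \right)} = M \frac{1}{23} = \frac{M}{23}$)
$v{\left(A \right)} = - \frac{60 A^{2}}{23}$ ($v{\left(A \right)} = - 6 \cdot \frac{1}{23} \cdot 10 A^{2} = - 6 \frac{10 A^{2}}{23} = - \frac{60 A^{2}}{23}$)
$\left(K{\left(373,-447 \right)} + 44011\right) + v{\left(-189 \right)} = \left(373 \left(-2 - 447\right) + 44011\right) - \frac{60 \left(-189\right)^{2}}{23} = \left(373 \left(-449\right) + 44011\right) - \frac{2143260}{23} = \left(-167477 + 44011\right) - \frac{2143260}{23} = -123466 - \frac{2143260}{23} = - \frac{4982978}{23}$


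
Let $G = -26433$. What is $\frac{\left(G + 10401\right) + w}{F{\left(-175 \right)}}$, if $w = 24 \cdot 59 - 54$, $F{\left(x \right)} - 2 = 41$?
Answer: $- \frac{14670}{43} \approx -341.16$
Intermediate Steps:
$F{\left(x \right)} = 43$ ($F{\left(x \right)} = 2 + 41 = 43$)
$w = 1362$ ($w = 1416 - 54 = 1362$)
$\frac{\left(G + 10401\right) + w}{F{\left(-175 \right)}} = \frac{\left(-26433 + 10401\right) + 1362}{43} = \left(-16032 + 1362\right) \frac{1}{43} = \left(-14670\right) \frac{1}{43} = - \frac{14670}{43}$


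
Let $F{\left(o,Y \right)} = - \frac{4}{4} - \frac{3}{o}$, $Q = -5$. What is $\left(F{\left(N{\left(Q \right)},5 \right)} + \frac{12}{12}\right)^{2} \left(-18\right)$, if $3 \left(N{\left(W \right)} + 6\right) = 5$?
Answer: $- \frac{1458}{169} \approx -8.6272$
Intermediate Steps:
$N{\left(W \right)} = - \frac{13}{3}$ ($N{\left(W \right)} = -6 + \frac{1}{3} \cdot 5 = -6 + \frac{5}{3} = - \frac{13}{3}$)
$F{\left(o,Y \right)} = -1 - \frac{3}{o}$ ($F{\left(o,Y \right)} = \left(-4\right) \frac{1}{4} - \frac{3}{o} = -1 - \frac{3}{o}$)
$\left(F{\left(N{\left(Q \right)},5 \right)} + \frac{12}{12}\right)^{2} \left(-18\right) = \left(\frac{-3 - - \frac{13}{3}}{- \frac{13}{3}} + \frac{12}{12}\right)^{2} \left(-18\right) = \left(- \frac{3 \left(-3 + \frac{13}{3}\right)}{13} + 12 \cdot \frac{1}{12}\right)^{2} \left(-18\right) = \left(\left(- \frac{3}{13}\right) \frac{4}{3} + 1\right)^{2} \left(-18\right) = \left(- \frac{4}{13} + 1\right)^{2} \left(-18\right) = \left(\frac{9}{13}\right)^{2} \left(-18\right) = \frac{81}{169} \left(-18\right) = - \frac{1458}{169}$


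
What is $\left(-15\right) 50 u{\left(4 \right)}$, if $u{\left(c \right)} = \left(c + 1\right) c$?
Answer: $-15000$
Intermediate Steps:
$u{\left(c \right)} = c \left(1 + c\right)$ ($u{\left(c \right)} = \left(1 + c\right) c = c \left(1 + c\right)$)
$\left(-15\right) 50 u{\left(4 \right)} = \left(-15\right) 50 \cdot 4 \left(1 + 4\right) = - 750 \cdot 4 \cdot 5 = \left(-750\right) 20 = -15000$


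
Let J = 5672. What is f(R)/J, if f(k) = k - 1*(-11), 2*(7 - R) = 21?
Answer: 15/11344 ≈ 0.0013223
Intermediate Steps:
R = -7/2 (R = 7 - ½*21 = 7 - 21/2 = -7/2 ≈ -3.5000)
f(k) = 11 + k (f(k) = k + 11 = 11 + k)
f(R)/J = (11 - 7/2)/5672 = (15/2)*(1/5672) = 15/11344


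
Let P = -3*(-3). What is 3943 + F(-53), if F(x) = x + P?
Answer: 3899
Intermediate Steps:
P = 9
F(x) = 9 + x (F(x) = x + 9 = 9 + x)
3943 + F(-53) = 3943 + (9 - 53) = 3943 - 44 = 3899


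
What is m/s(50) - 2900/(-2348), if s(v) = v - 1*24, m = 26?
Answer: 1312/587 ≈ 2.2351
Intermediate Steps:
s(v) = -24 + v (s(v) = v - 24 = -24 + v)
m/s(50) - 2900/(-2348) = 26/(-24 + 50) - 2900/(-2348) = 26/26 - 2900*(-1/2348) = 26*(1/26) + 725/587 = 1 + 725/587 = 1312/587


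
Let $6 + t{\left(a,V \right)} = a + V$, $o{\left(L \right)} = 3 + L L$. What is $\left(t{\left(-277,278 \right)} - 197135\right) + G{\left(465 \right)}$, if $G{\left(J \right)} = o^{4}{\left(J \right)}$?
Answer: $2185987757188158267116$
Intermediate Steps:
$o{\left(L \right)} = 3 + L^{2}$
$G{\left(J \right)} = \left(3 + J^{2}\right)^{4}$
$t{\left(a,V \right)} = -6 + V + a$ ($t{\left(a,V \right)} = -6 + \left(a + V\right) = -6 + \left(V + a\right) = -6 + V + a$)
$\left(t{\left(-277,278 \right)} - 197135\right) + G{\left(465 \right)} = \left(\left(-6 + 278 - 277\right) - 197135\right) + \left(3 + 465^{2}\right)^{4} = \left(-5 - 197135\right) + \left(3 + 216225\right)^{4} = -197140 + 216228^{4} = -197140 + 2185987757188158464256 = 2185987757188158267116$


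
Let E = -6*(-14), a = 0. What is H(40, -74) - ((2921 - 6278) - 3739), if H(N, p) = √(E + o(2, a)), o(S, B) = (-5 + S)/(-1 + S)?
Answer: 7105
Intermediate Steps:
o(S, B) = (-5 + S)/(-1 + S)
E = 84
H(N, p) = 9 (H(N, p) = √(84 + (-5 + 2)/(-1 + 2)) = √(84 - 3/1) = √(84 + 1*(-3)) = √(84 - 3) = √81 = 9)
H(40, -74) - ((2921 - 6278) - 3739) = 9 - ((2921 - 6278) - 3739) = 9 - (-3357 - 3739) = 9 - 1*(-7096) = 9 + 7096 = 7105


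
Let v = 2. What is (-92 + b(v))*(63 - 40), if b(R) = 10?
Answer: -1886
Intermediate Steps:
(-92 + b(v))*(63 - 40) = (-92 + 10)*(63 - 40) = -82*23 = -1886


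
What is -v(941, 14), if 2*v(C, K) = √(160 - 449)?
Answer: -17*I/2 ≈ -8.5*I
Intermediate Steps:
v(C, K) = 17*I/2 (v(C, K) = √(160 - 449)/2 = √(-289)/2 = (17*I)/2 = 17*I/2)
-v(941, 14) = -17*I/2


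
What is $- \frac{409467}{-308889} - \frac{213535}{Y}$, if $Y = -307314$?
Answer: $\frac{3044342131}{1506760542} \approx 2.0205$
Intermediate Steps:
$- \frac{409467}{-308889} - \frac{213535}{Y} = - \frac{409467}{-308889} - \frac{213535}{-307314} = \left(-409467\right) \left(- \frac{1}{308889}\right) - - \frac{30505}{43902} = \frac{136489}{102963} + \frac{30505}{43902} = \frac{3044342131}{1506760542}$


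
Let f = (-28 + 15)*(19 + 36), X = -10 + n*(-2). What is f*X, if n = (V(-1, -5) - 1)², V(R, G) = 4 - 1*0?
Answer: 20020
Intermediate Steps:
V(R, G) = 4 (V(R, G) = 4 + 0 = 4)
n = 9 (n = (4 - 1)² = 3² = 9)
X = -28 (X = -10 + 9*(-2) = -10 - 18 = -28)
f = -715 (f = -13*55 = -715)
f*X = -715*(-28) = 20020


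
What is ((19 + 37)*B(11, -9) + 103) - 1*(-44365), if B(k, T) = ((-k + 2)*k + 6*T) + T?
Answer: 35396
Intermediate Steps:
B(k, T) = 7*T + k*(2 - k) (B(k, T) = ((2 - k)*k + 6*T) + T = (k*(2 - k) + 6*T) + T = (6*T + k*(2 - k)) + T = 7*T + k*(2 - k))
((19 + 37)*B(11, -9) + 103) - 1*(-44365) = ((19 + 37)*(-1*11**2 + 2*11 + 7*(-9)) + 103) - 1*(-44365) = (56*(-1*121 + 22 - 63) + 103) + 44365 = (56*(-121 + 22 - 63) + 103) + 44365 = (56*(-162) + 103) + 44365 = (-9072 + 103) + 44365 = -8969 + 44365 = 35396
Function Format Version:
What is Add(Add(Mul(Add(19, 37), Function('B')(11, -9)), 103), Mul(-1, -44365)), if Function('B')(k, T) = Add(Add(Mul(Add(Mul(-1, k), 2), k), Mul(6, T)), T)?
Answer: 35396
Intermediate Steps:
Function('B')(k, T) = Add(Mul(7, T), Mul(k, Add(2, Mul(-1, k)))) (Function('B')(k, T) = Add(Add(Mul(Add(2, Mul(-1, k)), k), Mul(6, T)), T) = Add(Add(Mul(k, Add(2, Mul(-1, k))), Mul(6, T)), T) = Add(Add(Mul(6, T), Mul(k, Add(2, Mul(-1, k)))), T) = Add(Mul(7, T), Mul(k, Add(2, Mul(-1, k)))))
Add(Add(Mul(Add(19, 37), Function('B')(11, -9)), 103), Mul(-1, -44365)) = Add(Add(Mul(Add(19, 37), Add(Mul(-1, Pow(11, 2)), Mul(2, 11), Mul(7, -9))), 103), Mul(-1, -44365)) = Add(Add(Mul(56, Add(Mul(-1, 121), 22, -63)), 103), 44365) = Add(Add(Mul(56, Add(-121, 22, -63)), 103), 44365) = Add(Add(Mul(56, -162), 103), 44365) = Add(Add(-9072, 103), 44365) = Add(-8969, 44365) = 35396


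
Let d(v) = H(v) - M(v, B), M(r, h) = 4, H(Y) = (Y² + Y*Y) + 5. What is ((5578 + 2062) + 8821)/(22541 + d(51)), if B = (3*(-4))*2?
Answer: 5487/9248 ≈ 0.59332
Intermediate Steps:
H(Y) = 5 + 2*Y² (H(Y) = (Y² + Y²) + 5 = 2*Y² + 5 = 5 + 2*Y²)
B = -24 (B = -12*2 = -24)
d(v) = 1 + 2*v² (d(v) = (5 + 2*v²) - 1*4 = (5 + 2*v²) - 4 = 1 + 2*v²)
((5578 + 2062) + 8821)/(22541 + d(51)) = ((5578 + 2062) + 8821)/(22541 + (1 + 2*51²)) = (7640 + 8821)/(22541 + (1 + 2*2601)) = 16461/(22541 + (1 + 5202)) = 16461/(22541 + 5203) = 16461/27744 = 16461*(1/27744) = 5487/9248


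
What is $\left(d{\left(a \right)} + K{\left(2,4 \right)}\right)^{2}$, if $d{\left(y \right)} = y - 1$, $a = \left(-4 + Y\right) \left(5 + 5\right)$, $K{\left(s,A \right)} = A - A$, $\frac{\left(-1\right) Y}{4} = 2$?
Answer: $14641$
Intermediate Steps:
$Y = -8$ ($Y = \left(-4\right) 2 = -8$)
$K{\left(s,A \right)} = 0$
$a = -120$ ($a = \left(-4 - 8\right) \left(5 + 5\right) = \left(-12\right) 10 = -120$)
$d{\left(y \right)} = -1 + y$
$\left(d{\left(a \right)} + K{\left(2,4 \right)}\right)^{2} = \left(\left(-1 - 120\right) + 0\right)^{2} = \left(-121 + 0\right)^{2} = \left(-121\right)^{2} = 14641$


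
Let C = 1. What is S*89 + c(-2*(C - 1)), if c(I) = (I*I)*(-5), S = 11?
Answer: 979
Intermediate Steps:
c(I) = -5*I**2 (c(I) = I**2*(-5) = -5*I**2)
S*89 + c(-2*(C - 1)) = 11*89 - 5*4*(1 - 1)**2 = 979 - 5*(-2*0)**2 = 979 - 5*0**2 = 979 - 5*0 = 979 + 0 = 979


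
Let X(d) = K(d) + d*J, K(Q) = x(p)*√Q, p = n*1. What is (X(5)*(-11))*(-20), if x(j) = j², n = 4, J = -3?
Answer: -3300 + 3520*√5 ≈ 4571.0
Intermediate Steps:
p = 4 (p = 4*1 = 4)
K(Q) = 16*√Q (K(Q) = 4²*√Q = 16*√Q)
X(d) = -3*d + 16*√d (X(d) = 16*√d + d*(-3) = 16*√d - 3*d = -3*d + 16*√d)
(X(5)*(-11))*(-20) = ((-3*5 + 16*√5)*(-11))*(-20) = ((-15 + 16*√5)*(-11))*(-20) = (165 - 176*√5)*(-20) = -3300 + 3520*√5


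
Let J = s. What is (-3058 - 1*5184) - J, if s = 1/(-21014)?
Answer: -173197387/21014 ≈ -8242.0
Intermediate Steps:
s = -1/21014 ≈ -4.7587e-5
J = -1/21014 ≈ -4.7587e-5
(-3058 - 1*5184) - J = (-3058 - 1*5184) - 1*(-1/21014) = (-3058 - 5184) + 1/21014 = -8242 + 1/21014 = -173197387/21014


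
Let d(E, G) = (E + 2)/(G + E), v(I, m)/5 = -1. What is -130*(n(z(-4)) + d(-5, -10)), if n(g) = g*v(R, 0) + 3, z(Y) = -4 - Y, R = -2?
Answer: -416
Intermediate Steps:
v(I, m) = -5 (v(I, m) = 5*(-1) = -5)
n(g) = 3 - 5*g (n(g) = g*(-5) + 3 = -5*g + 3 = 3 - 5*g)
d(E, G) = (2 + E)/(E + G)
-130*(n(z(-4)) + d(-5, -10)) = -130*((3 - 5*(-4 - 1*(-4))) + (2 - 5)/(-5 - 10)) = -130*((3 - 5*(-4 + 4)) - 3/(-15)) = -130*((3 - 5*0) - 1/15*(-3)) = -130*((3 + 0) + ⅕) = -130*(3 + ⅕) = -130*16/5 = -416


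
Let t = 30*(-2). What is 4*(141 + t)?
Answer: 324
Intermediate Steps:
t = -60
4*(141 + t) = 4*(141 - 60) = 4*81 = 324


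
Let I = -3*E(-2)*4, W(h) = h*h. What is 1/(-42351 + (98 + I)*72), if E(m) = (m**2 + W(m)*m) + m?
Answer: -1/30111 ≈ -3.3210e-5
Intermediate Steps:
W(h) = h**2
E(m) = m + m**2 + m**3 (E(m) = (m**2 + m**2*m) + m = (m**2 + m**3) + m = m + m**2 + m**3)
I = 72 (I = -(-6)*(1 - 2 + (-2)**2)*4 = -(-6)*(1 - 2 + 4)*4 = -(-6)*3*4 = -3*(-6)*4 = 18*4 = 72)
1/(-42351 + (98 + I)*72) = 1/(-42351 + (98 + 72)*72) = 1/(-42351 + 170*72) = 1/(-42351 + 12240) = 1/(-30111) = -1/30111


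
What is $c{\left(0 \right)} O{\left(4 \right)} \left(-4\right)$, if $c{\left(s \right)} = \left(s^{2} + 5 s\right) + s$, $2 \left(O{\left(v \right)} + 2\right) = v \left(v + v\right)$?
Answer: $0$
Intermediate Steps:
$O{\left(v \right)} = -2 + v^{2}$ ($O{\left(v \right)} = -2 + \frac{v \left(v + v\right)}{2} = -2 + \frac{v 2 v}{2} = -2 + \frac{2 v^{2}}{2} = -2 + v^{2}$)
$c{\left(s \right)} = s^{2} + 6 s$
$c{\left(0 \right)} O{\left(4 \right)} \left(-4\right) = 0 \left(6 + 0\right) \left(-2 + 4^{2}\right) \left(-4\right) = 0 \cdot 6 \left(-2 + 16\right) \left(-4\right) = 0 \cdot 14 \left(-4\right) = 0 \left(-4\right) = 0$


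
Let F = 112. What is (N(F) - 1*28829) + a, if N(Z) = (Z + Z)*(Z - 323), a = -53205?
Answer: -129298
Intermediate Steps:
N(Z) = 2*Z*(-323 + Z) (N(Z) = (2*Z)*(-323 + Z) = 2*Z*(-323 + Z))
(N(F) - 1*28829) + a = (2*112*(-323 + 112) - 1*28829) - 53205 = (2*112*(-211) - 28829) - 53205 = (-47264 - 28829) - 53205 = -76093 - 53205 = -129298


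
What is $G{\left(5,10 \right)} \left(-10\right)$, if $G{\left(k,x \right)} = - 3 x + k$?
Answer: $250$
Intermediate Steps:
$G{\left(k,x \right)} = k - 3 x$
$G{\left(5,10 \right)} \left(-10\right) = \left(5 - 30\right) \left(-10\right) = \left(-25\right) \left(-10\right) = 250$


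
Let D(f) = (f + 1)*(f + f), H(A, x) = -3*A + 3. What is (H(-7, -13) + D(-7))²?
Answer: 11664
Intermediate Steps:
H(A, x) = 3 - 3*A
D(f) = 2*f*(1 + f) (D(f) = (1 + f)*(2*f) = 2*f*(1 + f))
(H(-7, -13) + D(-7))² = ((3 - 3*(-7)) + 2*(-7)*(1 - 7))² = ((3 + 21) + 2*(-7)*(-6))² = (24 + 84)² = 108² = 11664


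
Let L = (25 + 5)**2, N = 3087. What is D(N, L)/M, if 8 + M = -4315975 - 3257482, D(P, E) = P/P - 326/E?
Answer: -287/3408059250 ≈ -8.4212e-8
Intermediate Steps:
L = 900 (L = 30**2 = 900)
D(P, E) = 1 - 326/E
M = -7573465 (M = -8 + (-4315975 - 3257482) = -8 - 7573457 = -7573465)
D(N, L)/M = ((-326 + 900)/900)/(-7573465) = ((1/900)*574)*(-1/7573465) = (287/450)*(-1/7573465) = -287/3408059250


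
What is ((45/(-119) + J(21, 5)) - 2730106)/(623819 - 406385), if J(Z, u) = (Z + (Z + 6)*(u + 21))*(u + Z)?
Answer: -322645697/25874646 ≈ -12.470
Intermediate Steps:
J(Z, u) = (Z + u)*(Z + (6 + Z)*(21 + u)) (J(Z, u) = (Z + (6 + Z)*(21 + u))*(Z + u) = (Z + u)*(Z + (6 + Z)*(21 + u)))
((45/(-119) + J(21, 5)) - 2730106)/(623819 - 406385) = ((45/(-119) + (6*5**2 + 22*21**2 + 126*21 + 126*5 + 21*5**2 + 5*21**2 + 28*21*5)) - 2730106)/(623819 - 406385) = ((45*(-1/119) + (6*25 + 22*441 + 2646 + 630 + 21*25 + 5*441 + 2940)) - 2730106)/217434 = ((-45/119 + (150 + 9702 + 2646 + 630 + 525 + 2205 + 2940)) - 2730106)*(1/217434) = ((-45/119 + 18798) - 2730106)*(1/217434) = (2236917/119 - 2730106)*(1/217434) = -322645697/119*1/217434 = -322645697/25874646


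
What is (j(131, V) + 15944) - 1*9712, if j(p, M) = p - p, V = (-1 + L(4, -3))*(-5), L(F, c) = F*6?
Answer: 6232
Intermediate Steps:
L(F, c) = 6*F
V = -115 (V = (-1 + 6*4)*(-5) = (-1 + 24)*(-5) = 23*(-5) = -115)
j(p, M) = 0
(j(131, V) + 15944) - 1*9712 = (0 + 15944) - 1*9712 = 15944 - 9712 = 6232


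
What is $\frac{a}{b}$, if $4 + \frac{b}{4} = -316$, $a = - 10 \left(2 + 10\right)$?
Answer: $\frac{3}{32} \approx 0.09375$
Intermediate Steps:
$a = -120$ ($a = \left(-10\right) 12 = -120$)
$b = -1280$ ($b = -16 + 4 \left(-316\right) = -16 - 1264 = -1280$)
$\frac{a}{b} = - \frac{120}{-1280} = \left(-120\right) \left(- \frac{1}{1280}\right) = \frac{3}{32}$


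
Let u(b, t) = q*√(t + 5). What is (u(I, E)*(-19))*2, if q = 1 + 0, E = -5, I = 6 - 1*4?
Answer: 0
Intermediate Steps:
I = 2 (I = 6 - 4 = 2)
q = 1
u(b, t) = √(5 + t) (u(b, t) = 1*√(t + 5) = 1*√(5 + t) = √(5 + t))
(u(I, E)*(-19))*2 = (√(5 - 5)*(-19))*2 = (√0*(-19))*2 = (0*(-19))*2 = 0*2 = 0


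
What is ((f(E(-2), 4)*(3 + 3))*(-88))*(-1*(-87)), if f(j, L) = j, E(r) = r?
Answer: 91872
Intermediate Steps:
((f(E(-2), 4)*(3 + 3))*(-88))*(-1*(-87)) = (-2*(3 + 3)*(-88))*(-1*(-87)) = (-2*6*(-88))*87 = -12*(-88)*87 = 1056*87 = 91872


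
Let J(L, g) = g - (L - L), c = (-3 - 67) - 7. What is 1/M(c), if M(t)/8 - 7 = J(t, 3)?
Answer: 1/80 ≈ 0.012500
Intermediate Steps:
c = -77 (c = -70 - 7 = -77)
J(L, g) = g (J(L, g) = g - 1*0 = g + 0 = g)
M(t) = 80 (M(t) = 56 + 8*3 = 56 + 24 = 80)
1/M(c) = 1/80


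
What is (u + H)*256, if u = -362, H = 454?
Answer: 23552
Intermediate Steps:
(u + H)*256 = (-362 + 454)*256 = 92*256 = 23552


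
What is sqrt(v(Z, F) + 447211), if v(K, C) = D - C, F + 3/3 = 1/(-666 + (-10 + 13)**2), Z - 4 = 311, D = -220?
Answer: sqrt(21438183385)/219 ≈ 668.57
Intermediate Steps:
Z = 315 (Z = 4 + 311 = 315)
F = -658/657 (F = -1 + 1/(-666 + (-10 + 13)**2) = -1 + 1/(-666 + 3**2) = -1 + 1/(-666 + 9) = -1 + 1/(-657) = -1 - 1/657 = -658/657 ≈ -1.0015)
v(K, C) = -220 - C
sqrt(v(Z, F) + 447211) = sqrt((-220 - 1*(-658/657)) + 447211) = sqrt((-220 + 658/657) + 447211) = sqrt(-143882/657 + 447211) = sqrt(293673745/657) = sqrt(21438183385)/219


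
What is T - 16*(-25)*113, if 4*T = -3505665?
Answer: -3324865/4 ≈ -8.3122e+5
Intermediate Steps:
T = -3505665/4 (T = (¼)*(-3505665) = -3505665/4 ≈ -8.7642e+5)
T - 16*(-25)*113 = -3505665/4 - 16*(-25)*113 = -3505665/4 - (-400)*113 = -3505665/4 - 1*(-45200) = -3505665/4 + 45200 = -3324865/4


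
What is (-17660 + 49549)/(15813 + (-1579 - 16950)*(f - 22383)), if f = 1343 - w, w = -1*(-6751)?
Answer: 31889/514955252 ≈ 6.1926e-5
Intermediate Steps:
w = 6751
f = -5408 (f = 1343 - 1*6751 = 1343 - 6751 = -5408)
(-17660 + 49549)/(15813 + (-1579 - 16950)*(f - 22383)) = (-17660 + 49549)/(15813 + (-1579 - 16950)*(-5408 - 22383)) = 31889/(15813 - 18529*(-27791)) = 31889/(15813 + 514939439) = 31889/514955252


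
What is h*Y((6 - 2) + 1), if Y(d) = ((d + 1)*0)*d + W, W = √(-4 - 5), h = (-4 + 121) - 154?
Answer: -111*I ≈ -111.0*I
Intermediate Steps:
h = -37 (h = 117 - 154 = -37)
W = 3*I (W = √(-9) = 3*I ≈ 3.0*I)
Y(d) = 3*I (Y(d) = ((d + 1)*0)*d + 3*I = ((1 + d)*0)*d + 3*I = 0*d + 3*I = 0 + 3*I = 3*I)
h*Y((6 - 2) + 1) = -111*I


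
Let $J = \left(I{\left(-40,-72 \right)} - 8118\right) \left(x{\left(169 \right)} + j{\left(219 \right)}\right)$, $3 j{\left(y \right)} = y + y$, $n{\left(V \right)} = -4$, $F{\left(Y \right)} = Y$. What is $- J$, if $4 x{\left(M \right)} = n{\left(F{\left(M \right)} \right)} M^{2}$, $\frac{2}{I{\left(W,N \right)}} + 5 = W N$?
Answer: $- \frac{132636946384}{575} \approx -2.3067 \cdot 10^{8}$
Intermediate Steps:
$I{\left(W,N \right)} = \frac{2}{-5 + N W}$ ($I{\left(W,N \right)} = \frac{2}{-5 + W N} = \frac{2}{-5 + N W}$)
$j{\left(y \right)} = \frac{2 y}{3}$ ($j{\left(y \right)} = \frac{y + y}{3} = \frac{2 y}{3}$)
$x{\left(M \right)} = - M^{2}$ ($x{\left(M \right)} = \frac{\left(-4\right) M^{2}}{4} = - M^{2}$)
$J = \frac{132636946384}{575}$ ($J = \left(\frac{2}{-5 - -2880} - 8118\right) \left(- 169^{2} + \frac{2}{3} \cdot 219\right) = \left(\frac{2}{-5 + 2880} - 8118\right) \left(\left(-1\right) 28561 + 146\right) = \left(\frac{2}{2875} - 8118\right) \left(-28561 + 146\right) = \left(2 \cdot \frac{1}{2875} - 8118\right) \left(-28415\right) = \left(\frac{2}{2875} - 8118\right) \left(-28415\right) = \left(- \frac{23339248}{2875}\right) \left(-28415\right) = \frac{132636946384}{575} \approx 2.3067 \cdot 10^{8}$)
$- J = \left(-1\right) \frac{132636946384}{575} = - \frac{132636946384}{575}$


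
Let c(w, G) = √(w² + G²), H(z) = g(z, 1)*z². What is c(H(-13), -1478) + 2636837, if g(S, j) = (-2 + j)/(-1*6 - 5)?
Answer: 2636837 + 5*√10574045/11 ≈ 2.6383e+6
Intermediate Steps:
g(S, j) = 2/11 - j/11 (g(S, j) = (-2 + j)/(-6 - 5) = (-2 + j)/(-11) = (-2 + j)*(-1/11) = 2/11 - j/11)
H(z) = z²/11 (H(z) = (2/11 - 1/11*1)*z² = (2/11 - 1/11)*z² = z²/11)
c(w, G) = √(G² + w²)
c(H(-13), -1478) + 2636837 = √((-1478)² + ((1/11)*(-13)²)²) + 2636837 = √(2184484 + ((1/11)*169)²) + 2636837 = √(2184484 + (169/11)²) + 2636837 = √(2184484 + 28561/121) + 2636837 = √(264351125/121) + 2636837 = 5*√10574045/11 + 2636837 = 2636837 + 5*√10574045/11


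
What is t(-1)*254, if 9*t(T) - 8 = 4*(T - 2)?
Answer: -1016/9 ≈ -112.89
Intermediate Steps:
t(T) = 4*T/9 (t(T) = 8/9 + (4*(T - 2))/9 = 8/9 + (4*(-2 + T))/9 = 8/9 + (-8 + 4*T)/9 = 8/9 + (-8/9 + 4*T/9) = 4*T/9)
t(-1)*254 = ((4/9)*(-1))*254 = -4/9*254 = -1016/9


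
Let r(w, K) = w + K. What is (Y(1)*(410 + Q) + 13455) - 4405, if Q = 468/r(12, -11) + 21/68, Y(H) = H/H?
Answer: 675125/68 ≈ 9928.3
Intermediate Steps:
r(w, K) = K + w
Y(H) = 1
Q = 31845/68 (Q = 468/(-11 + 12) + 21/68 = 468/1 + 21*(1/68) = 468*1 + 21/68 = 468 + 21/68 = 31845/68 ≈ 468.31)
(Y(1)*(410 + Q) + 13455) - 4405 = (1*(410 + 31845/68) + 13455) - 4405 = (1*(59725/68) + 13455) - 4405 = (59725/68 + 13455) - 4405 = 974665/68 - 4405 = 675125/68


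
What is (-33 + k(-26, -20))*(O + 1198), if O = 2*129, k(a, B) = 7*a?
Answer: -313040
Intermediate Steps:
O = 258
(-33 + k(-26, -20))*(O + 1198) = (-33 + 7*(-26))*(258 + 1198) = (-33 - 182)*1456 = -215*1456 = -313040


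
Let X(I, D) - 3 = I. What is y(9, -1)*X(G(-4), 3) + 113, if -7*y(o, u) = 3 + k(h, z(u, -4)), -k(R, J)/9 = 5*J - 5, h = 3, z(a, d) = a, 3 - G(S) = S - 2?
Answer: -325/7 ≈ -46.429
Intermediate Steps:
G(S) = 5 - S (G(S) = 3 - (S - 2) = 3 - (-2 + S) = 3 + (2 - S) = 5 - S)
X(I, D) = 3 + I
k(R, J) = 45 - 45*J (k(R, J) = -9*(5*J - 5) = -9*(-5 + 5*J) = 45 - 45*J)
y(o, u) = -48/7 + 45*u/7 (y(o, u) = -(3 + (45 - 45*u))/7 = -(48 - 45*u)/7 = -48/7 + 45*u/7)
y(9, -1)*X(G(-4), 3) + 113 = (-48/7 + (45/7)*(-1))*(3 + (5 - 1*(-4))) + 113 = (-48/7 - 45/7)*(3 + (5 + 4)) + 113 = -93*(3 + 9)/7 + 113 = -93/7*12 + 113 = -1116/7 + 113 = -325/7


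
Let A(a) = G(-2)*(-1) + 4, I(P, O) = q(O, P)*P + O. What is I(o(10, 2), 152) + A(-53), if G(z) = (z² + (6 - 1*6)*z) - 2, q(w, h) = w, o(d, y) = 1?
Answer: 306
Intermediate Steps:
G(z) = -2 + z² (G(z) = (z² + (6 - 6)*z) - 2 = (z² + 0*z) - 2 = (z² + 0) - 2 = z² - 2 = -2 + z²)
I(P, O) = O + O*P (I(P, O) = O*P + O = O + O*P)
A(a) = 2 (A(a) = (-2 + (-2)²)*(-1) + 4 = (-2 + 4)*(-1) + 4 = 2*(-1) + 4 = -2 + 4 = 2)
I(o(10, 2), 152) + A(-53) = 152*(1 + 1) + 2 = 152*2 + 2 = 304 + 2 = 306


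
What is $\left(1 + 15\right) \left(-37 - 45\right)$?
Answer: $-1312$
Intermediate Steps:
$\left(1 + 15\right) \left(-37 - 45\right) = 16 \left(-82\right) = -1312$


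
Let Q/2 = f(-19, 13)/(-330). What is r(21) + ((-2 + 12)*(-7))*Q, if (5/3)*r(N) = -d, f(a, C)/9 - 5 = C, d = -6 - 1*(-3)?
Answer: 3879/55 ≈ 70.527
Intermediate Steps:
d = -3 (d = -6 + 3 = -3)
f(a, C) = 45 + 9*C
r(N) = 9/5 (r(N) = 3*(-1*(-3))/5 = (3/5)*3 = 9/5)
Q = -54/55 (Q = 2*((45 + 9*13)/(-330)) = 2*((45 + 117)*(-1/330)) = 2*(162*(-1/330)) = 2*(-27/55) = -54/55 ≈ -0.98182)
r(21) + ((-2 + 12)*(-7))*Q = 9/5 + ((-2 + 12)*(-7))*(-54/55) = 9/5 + (10*(-7))*(-54/55) = 9/5 - 70*(-54/55) = 9/5 + 756/11 = 3879/55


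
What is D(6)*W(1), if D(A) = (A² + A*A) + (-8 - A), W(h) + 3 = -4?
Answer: -406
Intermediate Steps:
W(h) = -7 (W(h) = -3 - 4 = -7)
D(A) = -8 - A + 2*A² (D(A) = (A² + A²) + (-8 - A) = 2*A² + (-8 - A) = -8 - A + 2*A²)
D(6)*W(1) = (-8 - 1*6 + 2*6²)*(-7) = (-8 - 6 + 2*36)*(-7) = (-8 - 6 + 72)*(-7) = 58*(-7) = -406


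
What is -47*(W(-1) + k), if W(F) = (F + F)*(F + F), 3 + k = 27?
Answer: -1316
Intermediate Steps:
k = 24 (k = -3 + 27 = 24)
W(F) = 4*F**2 (W(F) = (2*F)*(2*F) = 4*F**2)
-47*(W(-1) + k) = -47*(4*(-1)**2 + 24) = -47*(4*1 + 24) = -47*(4 + 24) = -47*28 = -1316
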